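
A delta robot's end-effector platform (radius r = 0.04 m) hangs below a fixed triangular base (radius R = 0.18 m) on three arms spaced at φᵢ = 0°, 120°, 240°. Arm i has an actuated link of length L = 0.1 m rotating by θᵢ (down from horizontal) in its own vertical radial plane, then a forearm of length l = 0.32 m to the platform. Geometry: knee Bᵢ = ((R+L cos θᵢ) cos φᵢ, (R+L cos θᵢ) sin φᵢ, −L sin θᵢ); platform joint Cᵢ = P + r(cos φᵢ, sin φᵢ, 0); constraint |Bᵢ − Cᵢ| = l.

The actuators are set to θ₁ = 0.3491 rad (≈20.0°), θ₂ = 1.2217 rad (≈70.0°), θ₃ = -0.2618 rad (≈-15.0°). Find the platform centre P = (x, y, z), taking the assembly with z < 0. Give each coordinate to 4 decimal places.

φ1=0.0°: virtual centre (0.2340, 0.0000, -0.0342), radius l
φ2=120.0°: virtual centre (-0.0871, 0.1509, -0.0940), radius l
centre 3 = (0.2366·cos240.0°, 0.2366·sin240.0°, 0.0259) = (-0.1183, -0.2049, 0.0259)
eliminate P² terms by subtracting sphere 1 from 2 and 3
linear system: -0.6421x+0.3017y = -0.0167−-0.1195z; -0.7045x+-0.4098y = 0.0007−0.1202z
Cramer: x(z) = 0.0139-0.0267z;  y(z) = -0.0258+0.3392z
into |P−centre ₁|² = l²: 1.1158z² + 0.0627z + -0.0522 = 0;  Δ = 0.2367;  z = -0.2461 or 0.1899 → z<0 root = -0.2461
x = 0.0205, y = -0.1093

(0.0205, -0.1093, -0.2461)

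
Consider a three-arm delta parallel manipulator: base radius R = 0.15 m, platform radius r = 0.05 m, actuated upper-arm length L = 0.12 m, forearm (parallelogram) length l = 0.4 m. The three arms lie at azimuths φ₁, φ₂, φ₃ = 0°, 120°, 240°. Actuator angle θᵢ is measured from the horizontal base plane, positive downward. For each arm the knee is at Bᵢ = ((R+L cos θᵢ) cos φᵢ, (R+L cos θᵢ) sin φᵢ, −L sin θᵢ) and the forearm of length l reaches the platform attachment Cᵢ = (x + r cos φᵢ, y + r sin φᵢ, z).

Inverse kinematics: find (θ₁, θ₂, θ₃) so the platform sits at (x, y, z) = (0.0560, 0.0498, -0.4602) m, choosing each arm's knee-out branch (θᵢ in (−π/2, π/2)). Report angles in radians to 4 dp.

θ₁ = 0.7850, θ₂ = 0.9597, θ₃ = 1.3086

arm 1 (φ=0.0°): x'=0.0560, y'=0.0498
  e−x'=0.0440;  (l²−L²−(e−x')²−y'²−z²)/2L = -0.2942
  θ1 = atan2(B,A) + arccos(C/0.4623) = 0.7850
rotate P by −φ2: (0.0151, -0.0734, -0.4602)
  A cos θ + B sin θ = C:  0.0849·cos θ + -0.4602·sin θ = -0.3282
  γ=atan2(-0.4602,0.0849)=-1.3884;  ψ=arccos(-0.7014)=2.3482;  θ2=γ+ψ≈0.9597
φ3=240.0° → target in arm frame (-0.0711, 0.0236)
  A cos θ + B sin θ = C:  0.1711·cos θ + -0.4602·sin θ = -0.4001
  θ3 = atan2(B,A) + arccos(C/0.4910) = 1.3086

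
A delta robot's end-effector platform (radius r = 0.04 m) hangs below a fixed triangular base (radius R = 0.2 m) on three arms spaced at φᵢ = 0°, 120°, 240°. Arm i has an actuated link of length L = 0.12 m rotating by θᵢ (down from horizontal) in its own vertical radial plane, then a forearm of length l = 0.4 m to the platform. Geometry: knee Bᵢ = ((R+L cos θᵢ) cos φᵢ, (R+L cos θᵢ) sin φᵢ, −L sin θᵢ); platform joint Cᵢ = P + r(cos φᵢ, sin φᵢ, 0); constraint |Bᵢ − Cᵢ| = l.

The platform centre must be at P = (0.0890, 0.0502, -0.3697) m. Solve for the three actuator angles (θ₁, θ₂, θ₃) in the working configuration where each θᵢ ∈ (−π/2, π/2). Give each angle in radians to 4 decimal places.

arm 1 (φ=0.0°): x'=0.0890, y'=0.0502
  A cos θ + B sin θ = C:  0.0710·cos θ + -0.3697·sin θ = 0.0057
  θ1 = atan2(B,A) + arccos(C/0.3765) = 0.1747
φ2=120.0° → target in arm frame (-0.0010, -0.1022)
  A cos θ + B sin θ = C:  0.1610·cos θ + -0.3697·sin θ = -0.1144
  √(A²+B²)=0.4032;  θ2 = -1.1600+1.8584 ≈ 0.6983
rotate P by −φ3: (-0.0880, 0.0520, -0.3697)
  e−x'=0.2480;  (l²−L²−(e−x')²−y'²−z²)/2L = -0.2303
  γ=atan2(-0.3697,0.2480)=-0.9800;  ψ=arccos(-0.5173)=2.1145;  θ3=γ+ψ≈1.1345

θ₁ = 0.1747, θ₂ = 0.6983, θ₃ = 1.1345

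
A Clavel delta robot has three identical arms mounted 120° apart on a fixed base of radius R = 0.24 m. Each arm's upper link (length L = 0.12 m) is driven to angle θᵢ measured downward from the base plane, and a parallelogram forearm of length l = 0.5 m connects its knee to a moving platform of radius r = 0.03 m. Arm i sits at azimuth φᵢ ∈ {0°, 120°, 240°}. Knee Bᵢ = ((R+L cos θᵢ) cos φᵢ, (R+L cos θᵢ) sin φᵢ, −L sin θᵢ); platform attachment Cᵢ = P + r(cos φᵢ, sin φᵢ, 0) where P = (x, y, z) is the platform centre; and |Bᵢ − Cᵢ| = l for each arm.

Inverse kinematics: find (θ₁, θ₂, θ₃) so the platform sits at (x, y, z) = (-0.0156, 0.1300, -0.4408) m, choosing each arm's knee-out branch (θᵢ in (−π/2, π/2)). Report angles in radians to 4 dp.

θ₁ = 0.6979, θ₂ = -0.0869, θ₃ = 1.1345

arm 1 (φ=0.0°): x'=-0.0156, y'=0.1300
  A cos θ + B sin θ = C:  0.2256·cos θ + -0.4408·sin θ = -0.1104
  γ=atan2(-0.4408,0.2256)=-1.0978;  ψ=arccos(-0.2230)=1.7957;  θ1=γ+ψ≈0.6979
arm 2 (φ=120.0°): x'=0.1204, y'=-0.0515
  e−x'=0.0896;  (l²−L²−(e−x')²−y'²−z²)/2L = 0.1276
  √(A²+B²)=0.4498;  θ2 = -1.3702+1.2833 ≈ -0.0869
arm 3 (φ=240.0°): x'=-0.1048, y'=-0.0785
  e−x'=0.3148;  (l²−L²−(e−x')²−y'²−z²)/2L = -0.2665
  θ3 = atan2(B,A) + arccos(C/0.5417) = 1.1345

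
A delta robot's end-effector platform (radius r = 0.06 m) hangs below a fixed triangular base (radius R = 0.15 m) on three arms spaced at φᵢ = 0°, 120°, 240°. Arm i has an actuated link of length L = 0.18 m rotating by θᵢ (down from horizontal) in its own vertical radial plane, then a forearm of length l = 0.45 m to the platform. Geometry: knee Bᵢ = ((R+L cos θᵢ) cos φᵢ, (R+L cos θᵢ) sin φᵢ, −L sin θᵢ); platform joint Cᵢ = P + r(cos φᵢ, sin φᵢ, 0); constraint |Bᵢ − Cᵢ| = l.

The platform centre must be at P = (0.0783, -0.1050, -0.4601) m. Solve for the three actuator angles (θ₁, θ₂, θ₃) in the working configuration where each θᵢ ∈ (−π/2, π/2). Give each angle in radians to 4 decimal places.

arm 1 (φ=0.0°): x'=0.0783, y'=-0.1050
  A cos θ + B sin θ = C:  0.0117·cos θ + -0.4601·sin θ = -0.1465
  θ1 = atan2(B,A) + arccos(C/0.4602) = 0.3495
rotate P by −φ2: (-0.1301, -0.0153, -0.4601)
  A cos θ + B sin θ = C:  0.2201·cos θ + -0.4601·sin θ = -0.2507
  γ=atan2(-0.4601,0.2201)=-1.1246;  ψ=arccos(-0.4916)=2.0847;  θ2=γ+ψ≈0.9601
φ3=240.0° → target in arm frame (0.0518, 0.1203)
  A=0.0382, B=-0.4601, C=(l²−L²−A²−y'²−z²)/(2L)=-0.1598
  √(A²+B²)=0.4617;  θ3 = -1.4879+1.9242 ≈ 0.4363

θ₁ = 0.3495, θ₂ = 0.9601, θ₃ = 0.4363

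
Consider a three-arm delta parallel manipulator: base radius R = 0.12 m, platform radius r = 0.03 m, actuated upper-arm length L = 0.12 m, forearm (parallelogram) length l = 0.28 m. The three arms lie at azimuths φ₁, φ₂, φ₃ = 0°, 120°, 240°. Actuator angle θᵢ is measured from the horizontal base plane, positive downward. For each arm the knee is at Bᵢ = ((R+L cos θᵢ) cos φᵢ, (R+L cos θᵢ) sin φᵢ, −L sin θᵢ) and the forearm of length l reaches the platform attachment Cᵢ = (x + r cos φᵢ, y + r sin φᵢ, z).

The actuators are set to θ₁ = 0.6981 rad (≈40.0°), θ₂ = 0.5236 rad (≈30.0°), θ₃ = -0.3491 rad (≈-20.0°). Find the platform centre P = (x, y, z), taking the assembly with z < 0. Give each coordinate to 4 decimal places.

arm 1 at φ=0.0°: (R−r)+L cos θ1 = 0.1819;  O1 = (0.1819, 0.0000, -0.0771)
φ2=120.0°: virtual centre (-0.0970, 0.1679, -0.0600), radius l
O3 = (0.2028·cos240.0°, 0.2028·sin240.0°, 0.0410) = (-0.1014, -0.1756, 0.0410)
eliminate P² terms by subtracting sphere 1 from 2 and 3
plane₁₂: -0.5578x+0.3359y+0.0343z = 0.0022
Cramer: x(z) = -0.0052+0.2367z;  y(z) = -0.0022+0.2911z
quadratic in z: (1.1408)z²+(0.0644)z+(-0.0374)=0, √Δ=0.4182 → z ∈ {-0.2115, 0.1551}; z = -0.2115 (taking z<0)
x = -0.0553, y = -0.0638

(-0.0553, -0.0638, -0.2115)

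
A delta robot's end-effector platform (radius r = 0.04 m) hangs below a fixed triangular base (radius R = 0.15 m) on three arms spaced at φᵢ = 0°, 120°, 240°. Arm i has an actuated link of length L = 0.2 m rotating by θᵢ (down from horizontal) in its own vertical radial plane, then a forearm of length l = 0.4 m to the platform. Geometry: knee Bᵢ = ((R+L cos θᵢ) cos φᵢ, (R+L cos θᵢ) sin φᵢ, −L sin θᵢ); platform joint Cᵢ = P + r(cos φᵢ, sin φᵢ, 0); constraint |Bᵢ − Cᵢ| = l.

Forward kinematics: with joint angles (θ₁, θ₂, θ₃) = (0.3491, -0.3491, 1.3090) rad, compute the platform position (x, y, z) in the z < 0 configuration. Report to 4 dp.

φ1=0.0°: virtual centre (0.2979, 0.0000, -0.0684), radius l
φ2=120.0°: virtual centre (-0.1490, 0.2580, 0.0684), radius l
φ3=240.0°: virtual centre (-0.0809, -0.1401, -0.1932), radius l
subtract pairs → two planes through P
[-0.8938 0.5160 0.2736]·P = 0.0000;  [-0.7576 -0.2802 -0.2495]·P = -0.0300
det = 0.6414;  x = 0.0241+-0.0812z,  y = 0.0417+-0.6710z
into |P−O₁|² = l²: 1.4568z² + 0.1253z + -0.0786 = 0;  Δ = 0.4737;  z = -0.2792 or 0.1932 → z<0 root = -0.2792
x = 0.0468, y = 0.2291

(0.0468, 0.2291, -0.2792)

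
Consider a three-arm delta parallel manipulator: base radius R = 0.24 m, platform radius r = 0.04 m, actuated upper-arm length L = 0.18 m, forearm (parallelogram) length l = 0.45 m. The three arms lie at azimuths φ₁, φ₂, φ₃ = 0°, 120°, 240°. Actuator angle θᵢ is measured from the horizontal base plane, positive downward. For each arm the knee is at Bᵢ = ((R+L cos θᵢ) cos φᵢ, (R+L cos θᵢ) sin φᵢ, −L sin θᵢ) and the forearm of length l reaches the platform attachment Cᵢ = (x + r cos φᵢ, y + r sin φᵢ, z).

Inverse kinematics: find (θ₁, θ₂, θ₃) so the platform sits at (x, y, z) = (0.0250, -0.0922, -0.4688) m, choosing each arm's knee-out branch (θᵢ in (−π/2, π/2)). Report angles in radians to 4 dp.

arm 1 (φ=0.0°): x'=0.0250, y'=-0.0922
  e−x'=0.1750;  (l²−L²−(e−x')²−y'²−z²)/2L = -0.2467
  √(A²+B²)=0.5004;  θ1 = -1.2135+2.0863 ≈ 0.8727
rotate P by −φ2: (-0.0923, 0.0244, -0.4688)
  A cos θ + B sin θ = C:  0.2923·cos θ + -0.4688·sin θ = -0.3771
  θ2 = atan2(B,A) + arccos(C/0.5525) = 1.3087
arm 3 (φ=240.0°): x'=0.0673, y'=0.0678
  e−x'=0.1327;  (l²−L²−(e−x')²−y'²−z²)/2L = -0.1996
  γ=atan2(-0.4688,0.1327)=-1.2950;  ψ=arccos(-0.4097)=1.9929;  θ3=γ+ψ≈0.6979

θ₁ = 0.8727, θ₂ = 1.3087, θ₃ = 0.6979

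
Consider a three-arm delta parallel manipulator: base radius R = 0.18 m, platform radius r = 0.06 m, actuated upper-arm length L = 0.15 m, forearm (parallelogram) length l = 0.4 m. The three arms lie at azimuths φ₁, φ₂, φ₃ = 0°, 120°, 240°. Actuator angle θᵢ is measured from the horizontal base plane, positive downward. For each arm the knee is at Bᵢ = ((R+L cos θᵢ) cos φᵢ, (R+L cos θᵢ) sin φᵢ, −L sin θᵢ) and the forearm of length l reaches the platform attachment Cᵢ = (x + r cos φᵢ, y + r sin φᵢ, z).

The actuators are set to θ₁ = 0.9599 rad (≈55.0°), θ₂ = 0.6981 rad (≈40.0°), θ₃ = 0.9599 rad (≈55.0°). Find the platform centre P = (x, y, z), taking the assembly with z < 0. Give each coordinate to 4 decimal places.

(-0.0227, 0.0393, -0.4487)

arm 1 at φ=0.0°: ρ1 = 0.2060;  centre 1 = (0.2060, 0.0000, -0.1229)
φ2=120.0°: virtual centre (-0.1175, 0.2034, -0.0964), radius l
arm 3 at φ=240.0°: ρ3 = 0.2060;  centre 3 = (-0.1030, -0.1784, -0.1229)
eliminate P² terms by subtracting sphere 1 from 2 and 3
[-0.6470 0.4069 0.0529]·P = 0.0069;  [-0.6181 -0.3569 0.0000]·P = 0.0000
Cramer: x(z) = -0.0051+0.0391z;  y(z) = 0.0089-0.0678z
sphere 1 gives Az²+Bz+C=0 with A=1.0061, B=0.2280, C=-0.1002;  B²−4AC=0.4554;  roots -0.4487, 0.2220;  negative root z = -0.4487
x = -0.0227, y = 0.0393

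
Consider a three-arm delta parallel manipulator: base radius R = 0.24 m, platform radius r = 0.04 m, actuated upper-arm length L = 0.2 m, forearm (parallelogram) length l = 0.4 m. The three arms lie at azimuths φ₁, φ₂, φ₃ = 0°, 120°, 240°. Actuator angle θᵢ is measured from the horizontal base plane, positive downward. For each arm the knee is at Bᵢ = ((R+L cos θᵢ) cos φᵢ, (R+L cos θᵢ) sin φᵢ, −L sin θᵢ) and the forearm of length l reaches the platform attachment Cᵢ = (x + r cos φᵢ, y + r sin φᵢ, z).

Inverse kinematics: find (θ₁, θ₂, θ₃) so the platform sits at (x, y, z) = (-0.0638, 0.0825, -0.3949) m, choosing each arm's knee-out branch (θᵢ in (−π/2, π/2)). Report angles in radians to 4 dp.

θ₁ = 1.2217, θ₂ = 0.5235, θ₃ = 1.1343

φ1=0.0° → target in arm frame (-0.0638, 0.0825)
  A cos θ + B sin θ = C:  0.2638·cos θ + -0.3949·sin θ = -0.2809
  θ1 = atan2(B,A) + arccos(C/0.4749) = 1.2217
rotate P by −φ2: (0.1033, 0.0140, -0.3949)
  e−x'=0.0967;  (l²−L²−(e−x')²−y'²−z²)/2L = -0.1137
  √(A²+B²)=0.4066;  θ2 = -1.3308+1.8543 ≈ 0.5235
φ3=240.0° → target in arm frame (-0.0395, -0.0965)
  A cos θ + B sin θ = C:  0.2395·cos θ + -0.3949·sin θ = -0.2566
  γ=atan2(-0.3949,0.2395)=-1.0255;  ψ=arccos(-0.5556)=2.1598;  θ3=γ+ψ≈1.1343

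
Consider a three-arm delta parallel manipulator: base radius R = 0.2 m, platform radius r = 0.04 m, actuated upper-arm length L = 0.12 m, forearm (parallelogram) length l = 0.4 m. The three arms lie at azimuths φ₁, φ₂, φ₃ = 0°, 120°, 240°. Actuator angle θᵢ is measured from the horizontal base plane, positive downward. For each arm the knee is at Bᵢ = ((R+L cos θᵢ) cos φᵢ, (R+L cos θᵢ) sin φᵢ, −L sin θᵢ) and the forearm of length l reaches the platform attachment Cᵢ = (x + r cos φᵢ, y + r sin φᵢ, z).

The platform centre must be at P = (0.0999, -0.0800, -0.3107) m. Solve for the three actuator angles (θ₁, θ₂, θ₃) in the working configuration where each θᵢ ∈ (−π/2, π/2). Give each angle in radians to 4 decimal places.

θ₁ = -0.3490, θ₂ = 1.0472, θ₃ = 0.2623

φ1=0.0° → target in arm frame (0.0999, -0.0800)
  A cos θ + B sin θ = C:  0.0601·cos θ + -0.3107·sin θ = 0.1627
  √(A²+B²)=0.3165;  θ1 = -1.3797+1.0307 ≈ -0.3490
rotate P by −φ2: (-0.1192, -0.0465, -0.3107)
  A=0.2792, B=-0.3107, C=(l²−L²−A²−y'²−z²)/(2L)=-0.1295
  √(A²+B²)=0.4177;  θ2 = -0.8387+1.8859 ≈ 1.0472
φ3=240.0° → target in arm frame (0.0193, 0.1265)
  A cos θ + B sin θ = C:  0.1407·cos θ + -0.3107·sin θ = 0.0553
  θ3 = atan2(B,A) + arccos(C/0.3411) = 0.2623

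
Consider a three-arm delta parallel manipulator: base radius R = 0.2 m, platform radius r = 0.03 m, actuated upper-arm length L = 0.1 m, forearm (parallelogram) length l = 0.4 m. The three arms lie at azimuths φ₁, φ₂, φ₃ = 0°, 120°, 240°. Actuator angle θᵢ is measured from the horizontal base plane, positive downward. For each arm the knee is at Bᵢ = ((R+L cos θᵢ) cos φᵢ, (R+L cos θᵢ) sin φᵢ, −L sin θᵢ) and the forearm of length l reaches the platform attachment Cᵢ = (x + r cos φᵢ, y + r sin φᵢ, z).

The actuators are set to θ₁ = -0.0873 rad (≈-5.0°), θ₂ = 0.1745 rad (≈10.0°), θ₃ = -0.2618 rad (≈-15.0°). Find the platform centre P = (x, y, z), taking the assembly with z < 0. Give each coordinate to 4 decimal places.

arm 1 at φ=0.0°: e+L cos θ1 = 0.2696;  centre 1 = (0.2696, 0.0000, 0.0087)
centre 2 = (0.2685·cos120.0°, 0.2685·sin120.0°, -0.0174) = (-0.1342, 0.2325, -0.0174)
arm 3 at φ=240.0°: e+L cos θ3 = 0.2666;  centre 3 = (-0.1333, -0.2309, 0.0259)
subtract pairs → two planes through P
[-0.8077 0.4650 -0.0522]·P = -0.0004;  [-0.8058 -0.4618 0.0343]·P = -0.0010
det = 0.7477;  x = 0.0009+-0.0109z,  y = 0.0007+0.0933z
quadratic in z: (1.0088)z²+(-0.0115)z+(-0.0877)=0, √Δ=0.5950 → z ∈ {-0.2892, 0.3006}; z = -0.2892 (taking z<0)
x = 0.0040, y = -0.0263

(0.0040, -0.0263, -0.2892)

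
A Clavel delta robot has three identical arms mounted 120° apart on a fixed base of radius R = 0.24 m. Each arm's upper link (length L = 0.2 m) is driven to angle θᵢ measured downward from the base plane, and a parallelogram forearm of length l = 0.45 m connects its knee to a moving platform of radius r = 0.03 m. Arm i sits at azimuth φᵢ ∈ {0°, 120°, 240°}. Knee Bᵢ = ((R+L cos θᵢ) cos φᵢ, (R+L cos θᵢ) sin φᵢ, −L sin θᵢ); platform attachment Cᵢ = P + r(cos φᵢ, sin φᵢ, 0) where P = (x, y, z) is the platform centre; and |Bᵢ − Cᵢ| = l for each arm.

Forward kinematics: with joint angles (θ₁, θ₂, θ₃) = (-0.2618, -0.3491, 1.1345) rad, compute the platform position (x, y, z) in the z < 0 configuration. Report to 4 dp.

(0.0730, 0.1352, -0.2225)

arm 1 at φ=0.0°: ρ1 = 0.4032;  S1 = (0.4032, 0.0000, 0.0518)
S2 = (0.3979·cos120.0°, 0.3979·sin120.0°, 0.0684) = (-0.1990, 0.3446, 0.0684)
φ3=240.0°: virtual centre (-0.1473, -0.2551, -0.1813), radius l
|S₂|²−|S₁|² = -0.0022;  |S₃|²−|S₁|² = -0.0456
[-1.2043 0.6892 0.0333]·P = -0.0022;  [-1.1009 -0.5101 -0.4661]·P = -0.0456
Cramer: x(z) = 0.0237-0.2216z;  y(z) = 0.0383-0.4355z
sphere 1 gives Az²+Bz+C=0 with A=1.2387, B=0.0313, C=-0.0544;  B²−4AC=0.2704;  roots -0.2225, 0.1972;  negative root z = -0.2225
x = 0.0730, y = 0.1352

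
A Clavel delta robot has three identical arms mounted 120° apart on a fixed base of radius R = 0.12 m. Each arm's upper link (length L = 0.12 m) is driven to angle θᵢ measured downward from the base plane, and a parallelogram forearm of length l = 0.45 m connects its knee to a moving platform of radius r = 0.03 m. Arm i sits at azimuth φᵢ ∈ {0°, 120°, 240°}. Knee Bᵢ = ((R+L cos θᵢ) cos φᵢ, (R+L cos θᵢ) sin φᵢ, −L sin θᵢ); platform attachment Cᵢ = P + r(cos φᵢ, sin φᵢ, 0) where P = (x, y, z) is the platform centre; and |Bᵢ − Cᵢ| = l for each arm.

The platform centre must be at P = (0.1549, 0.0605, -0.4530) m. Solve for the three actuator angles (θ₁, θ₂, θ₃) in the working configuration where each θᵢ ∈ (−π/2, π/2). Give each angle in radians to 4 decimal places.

θ₁ = 0.0872, θ₂ = 0.7856, θ₃ = 1.1345

φ1=0.0° → target in arm frame (0.1549, 0.0605)
  e−x'=-0.0649;  (l²−L²−(e−x')²−y'²−z²)/2L = -0.1041
  √(A²+B²)=0.4576;  θ1 = -1.7131+1.8003 ≈ 0.0872
rotate P by −φ2: (-0.0251, -0.1644, -0.4530)
  e−x'=0.1151;  (l²−L²−(e−x')²−y'²−z²)/2L = -0.2391
  √(A²+B²)=0.4674;  θ2 = -1.3221+2.1077 ≈ 0.7856
φ3=240.0° → target in arm frame (-0.1298, 0.1039)
  A=0.2198, B=-0.4530, C=(l²−L²−A²−y'²−z²)/(2L)=-0.3176
  √(A²+B²)=0.5035;  θ3 = -1.1190+2.2534 ≈ 1.1345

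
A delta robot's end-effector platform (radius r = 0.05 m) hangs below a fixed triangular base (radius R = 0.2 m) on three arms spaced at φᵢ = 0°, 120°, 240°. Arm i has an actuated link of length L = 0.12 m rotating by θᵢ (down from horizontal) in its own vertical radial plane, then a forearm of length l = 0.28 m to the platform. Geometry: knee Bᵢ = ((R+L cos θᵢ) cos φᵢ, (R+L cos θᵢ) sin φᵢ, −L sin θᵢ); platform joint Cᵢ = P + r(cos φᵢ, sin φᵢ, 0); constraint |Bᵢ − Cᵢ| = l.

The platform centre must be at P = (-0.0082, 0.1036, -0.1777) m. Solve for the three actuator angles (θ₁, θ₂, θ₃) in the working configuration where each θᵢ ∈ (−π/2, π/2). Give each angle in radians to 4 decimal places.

θ₁ = 0.7859, θ₂ = -0.3494, θ₃ = 1.3091

arm 1 (φ=0.0°): x'=-0.0082, y'=0.1036
  A=0.1582, B=-0.1777, C=(l²−L²−A²−y'²−z²)/(2L)=-0.0139
  γ=atan2(-0.1777,0.1582)=-0.8434;  ψ=arccos(-0.0584)=1.6293;  θ1=γ+ψ≈0.7859
rotate P by −φ2: (0.0938, -0.0447, -0.1777)
  A=0.0562, B=-0.1777, C=(l²−L²−A²−y'²−z²)/(2L)=0.1136
  √(A²+B²)=0.1864;  θ2 = -1.2646+0.9152 ≈ -0.3494
φ3=240.0° → target in arm frame (-0.0856, -0.0589)
  A=0.2356, B=-0.1777, C=(l²−L²−A²−y'²−z²)/(2L)=-0.1107
  θ3 = atan2(B,A) + arccos(C/0.2951) = 1.3091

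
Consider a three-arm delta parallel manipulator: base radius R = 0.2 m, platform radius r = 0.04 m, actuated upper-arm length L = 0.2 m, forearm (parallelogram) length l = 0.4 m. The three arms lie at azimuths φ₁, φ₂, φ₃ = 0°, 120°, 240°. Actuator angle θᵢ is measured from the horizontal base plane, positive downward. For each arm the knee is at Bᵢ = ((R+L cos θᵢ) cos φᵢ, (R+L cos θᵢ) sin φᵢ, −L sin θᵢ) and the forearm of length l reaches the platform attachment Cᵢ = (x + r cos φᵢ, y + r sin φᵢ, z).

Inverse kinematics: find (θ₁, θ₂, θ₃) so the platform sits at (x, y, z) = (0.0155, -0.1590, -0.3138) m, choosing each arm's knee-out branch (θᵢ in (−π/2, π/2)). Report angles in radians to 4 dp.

rotate P by −φ1: (0.0155, -0.1590, -0.3138)
  A cos θ + B sin θ = C:  0.1445·cos θ + -0.3138·sin θ = -0.0616
  γ=atan2(-0.3138,0.1445)=-1.1393;  ψ=arccos(-0.1782)=1.7500;  θ1=γ+ψ≈0.6107
rotate P by −φ2: (-0.1454, 0.0661, -0.3138)
  A cos θ + B sin θ = C:  0.3054·cos θ + -0.3138·sin θ = -0.1903
  γ=atan2(-0.3138,0.3054)=-0.7989;  ψ=arccos(-0.4346)=2.0204;  θ2=γ+ψ≈1.2216
φ3=240.0° → target in arm frame (0.1299, 0.0929)
  A cos θ + B sin θ = C:  0.0301·cos θ + -0.3138·sin θ = 0.0300
  √(A²+B²)=0.3152;  θ3 = -1.4753+1.4756 ≈ 0.0002

θ₁ = 0.6107, θ₂ = 1.2216, θ₃ = 0.0002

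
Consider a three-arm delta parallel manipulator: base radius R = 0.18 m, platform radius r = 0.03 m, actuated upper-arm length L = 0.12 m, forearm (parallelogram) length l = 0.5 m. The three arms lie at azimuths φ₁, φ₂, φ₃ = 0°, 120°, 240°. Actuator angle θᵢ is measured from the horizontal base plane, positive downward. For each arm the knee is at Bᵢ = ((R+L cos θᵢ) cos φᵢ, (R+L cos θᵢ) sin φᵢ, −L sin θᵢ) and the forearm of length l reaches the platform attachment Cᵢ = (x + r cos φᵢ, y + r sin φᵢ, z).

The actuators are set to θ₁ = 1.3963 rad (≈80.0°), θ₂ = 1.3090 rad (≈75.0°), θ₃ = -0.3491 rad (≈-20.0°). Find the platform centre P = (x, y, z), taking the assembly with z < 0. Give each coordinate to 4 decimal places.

(-0.1328, -0.2050, -0.4584)

arm 1 at φ=0.0°: ρ1 = 0.1708;  O1 = (0.1708, 0.0000, -0.1182)
φ2=120.0°: virtual centre (-0.0905, 0.1568, -0.1159), radius l
arm 3 at φ=240.0°: ρ3 = 0.2628;  O3 = (-0.1314, -0.2276, 0.0410)
subtract pairs → two planes through P
[-0.5227 0.3136 0.0045]·P = 0.0031;  [-0.6044 -0.4551 0.3184]·P = 0.0276
Cramer: x(z) = -0.0235+0.2385z;  y(z) = -0.0294+0.3830z
sphere 1 gives Az²+Bz+C=0 with A=1.2036, B=0.1212, C=-0.1974;  B²−4AC=0.9650;  roots -0.4584, 0.3578;  negative root z = -0.4584
x = -0.1328, y = -0.2050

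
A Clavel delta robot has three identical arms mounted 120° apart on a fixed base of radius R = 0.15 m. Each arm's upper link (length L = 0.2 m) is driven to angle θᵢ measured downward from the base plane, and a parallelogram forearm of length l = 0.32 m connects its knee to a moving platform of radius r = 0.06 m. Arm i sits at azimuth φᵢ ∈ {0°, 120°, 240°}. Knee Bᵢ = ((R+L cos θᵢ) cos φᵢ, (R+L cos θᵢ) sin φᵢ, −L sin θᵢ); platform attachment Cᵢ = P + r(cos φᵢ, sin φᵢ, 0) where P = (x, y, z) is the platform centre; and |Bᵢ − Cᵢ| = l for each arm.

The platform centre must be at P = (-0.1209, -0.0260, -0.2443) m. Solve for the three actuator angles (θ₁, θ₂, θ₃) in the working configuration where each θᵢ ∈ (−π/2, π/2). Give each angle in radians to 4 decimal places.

rotate P by −φ1: (-0.1209, -0.0260, -0.2443)
  e−x'=0.2109;  (l²−L²−(e−x')²−y'²−z²)/2L = -0.1061
  √(A²+B²)=0.3227;  θ1 = -0.8586+1.9058 ≈ 1.0471
arm 2 (φ=120.0°): x'=0.0379, y'=0.1177
  e−x'=0.0521;  (l²−L²−(e−x')²−y'²−z²)/2L = -0.0346
  θ2 = atan2(B,A) + arccos(C/0.2498) = 0.3490
arm 3 (φ=240.0°): x'=0.0830, y'=-0.0917
  A cos θ + B sin θ = C:  0.0070·cos θ + -0.2443·sin θ = -0.0144
  √(A²+B²)=0.2444;  θ3 = -1.5420+1.6296 ≈ 0.0875

θ₁ = 1.0471, θ₂ = 0.3490, θ₃ = 0.0875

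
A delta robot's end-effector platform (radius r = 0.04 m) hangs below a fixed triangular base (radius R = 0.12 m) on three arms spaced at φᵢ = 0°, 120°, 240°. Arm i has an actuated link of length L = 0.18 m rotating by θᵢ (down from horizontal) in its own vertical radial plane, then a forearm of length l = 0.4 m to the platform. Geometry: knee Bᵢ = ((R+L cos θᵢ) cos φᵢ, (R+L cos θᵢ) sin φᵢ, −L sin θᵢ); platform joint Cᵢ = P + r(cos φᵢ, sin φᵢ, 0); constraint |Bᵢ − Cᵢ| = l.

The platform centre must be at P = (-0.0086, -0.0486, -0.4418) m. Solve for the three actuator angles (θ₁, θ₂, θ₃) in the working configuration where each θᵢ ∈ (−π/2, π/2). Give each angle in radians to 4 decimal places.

φ1=0.0° → target in arm frame (-0.0086, -0.0486)
  A=0.0886, B=-0.4418, C=(l²−L²−A²−y'²−z²)/(2L)=-0.2161
  √(A²+B²)=0.4506;  θ1 = -1.3729+2.0710 ≈ 0.6981
rotate P by −φ2: (-0.0378, 0.0317, -0.4418)
  A=0.1178, B=-0.4418, C=(l²−L²−A²−y'²−z²)/(2L)=-0.2291
  √(A²+B²)=0.4572;  θ2 = -1.3102+2.0956 ≈ 0.7853
rotate P by −φ3: (0.0464, 0.0169, -0.4418)
  A=0.0336, B=-0.4418, C=(l²−L²−A²−y'²−z²)/(2L)=-0.1917
  √(A²+B²)=0.4431;  θ3 = -1.4949+2.0182 ≈ 0.5233

θ₁ = 0.6981, θ₂ = 0.7853, θ₃ = 0.5233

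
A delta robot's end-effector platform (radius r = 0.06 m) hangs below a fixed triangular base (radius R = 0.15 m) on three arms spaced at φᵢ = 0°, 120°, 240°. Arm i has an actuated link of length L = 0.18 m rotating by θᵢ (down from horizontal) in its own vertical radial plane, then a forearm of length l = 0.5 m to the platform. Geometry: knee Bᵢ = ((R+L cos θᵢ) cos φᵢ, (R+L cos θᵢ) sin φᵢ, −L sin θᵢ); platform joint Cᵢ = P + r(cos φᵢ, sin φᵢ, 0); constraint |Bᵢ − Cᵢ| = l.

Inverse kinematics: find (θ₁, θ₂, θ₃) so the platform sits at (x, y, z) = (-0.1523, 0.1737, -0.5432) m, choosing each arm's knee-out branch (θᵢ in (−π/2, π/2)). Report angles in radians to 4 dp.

arm 1 (φ=0.0°): x'=-0.1523, y'=0.1737
  A cos θ + B sin θ = C:  0.2423·cos θ + -0.5432·sin θ = -0.4621
  √(A²+B²)=0.5948;  θ1 = -1.1512+2.4605 ≈ 1.3093
φ2=120.0° → target in arm frame (0.2266, 0.0450)
  A=-0.1366, B=-0.5432, C=(l²−L²−A²−y'²−z²)/(2L)=-0.2726
  γ=atan2(-0.5432,-0.1366)=-1.8171;  ψ=arccos(-0.4868)=2.0792;  θ2=γ+ψ≈0.2620
φ3=240.0° → target in arm frame (-0.0743, -0.2187)
  A cos θ + B sin θ = C:  0.1643·cos θ + -0.5432·sin θ = -0.4231
  θ3 = atan2(B,A) + arccos(C/0.5675) = 1.1350

θ₁ = 1.3093, θ₂ = 0.2620, θ₃ = 1.1350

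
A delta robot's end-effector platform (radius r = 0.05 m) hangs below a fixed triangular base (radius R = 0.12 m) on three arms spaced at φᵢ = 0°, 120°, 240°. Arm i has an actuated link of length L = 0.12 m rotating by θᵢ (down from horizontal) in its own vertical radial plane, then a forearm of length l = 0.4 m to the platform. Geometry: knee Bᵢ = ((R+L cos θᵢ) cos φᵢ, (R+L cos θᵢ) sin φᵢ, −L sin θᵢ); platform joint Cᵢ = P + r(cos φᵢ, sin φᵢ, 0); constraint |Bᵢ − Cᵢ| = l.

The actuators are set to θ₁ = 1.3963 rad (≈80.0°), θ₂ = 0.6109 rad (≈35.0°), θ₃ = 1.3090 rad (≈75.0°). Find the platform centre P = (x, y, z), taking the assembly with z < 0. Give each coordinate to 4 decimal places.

S1 = (0.0908·cos0.0°, 0.0908·sin0.0°, -0.1182) = (0.0908, 0.0000, -0.1182)
S2 = (0.1683·cos120.0°, 0.1683·sin120.0°, -0.0688) = (-0.0841, 0.1457, -0.0688)
φ3=240.0°: virtual centre (-0.0505, -0.0875, -0.1159), radius l
|S₂|²−|S₁|² = 0.0108;  |S₃|²−|S₁|² = 0.0014
plane₁₂: -0.3500x+0.2915y+0.0987z = 0.0108
Cramer: x(z) = -0.0161+0.1294z;  y(z) = 0.0179-0.1832z
sphere 1 gives Az²+Bz+C=0 with A=1.0503, B=0.2021, C=-0.1343;  B²−4AC=0.6050;  roots -0.4665, 0.2741;  negative root z = -0.4665
x = -0.0765, y = 0.1033

(-0.0765, 0.1033, -0.4665)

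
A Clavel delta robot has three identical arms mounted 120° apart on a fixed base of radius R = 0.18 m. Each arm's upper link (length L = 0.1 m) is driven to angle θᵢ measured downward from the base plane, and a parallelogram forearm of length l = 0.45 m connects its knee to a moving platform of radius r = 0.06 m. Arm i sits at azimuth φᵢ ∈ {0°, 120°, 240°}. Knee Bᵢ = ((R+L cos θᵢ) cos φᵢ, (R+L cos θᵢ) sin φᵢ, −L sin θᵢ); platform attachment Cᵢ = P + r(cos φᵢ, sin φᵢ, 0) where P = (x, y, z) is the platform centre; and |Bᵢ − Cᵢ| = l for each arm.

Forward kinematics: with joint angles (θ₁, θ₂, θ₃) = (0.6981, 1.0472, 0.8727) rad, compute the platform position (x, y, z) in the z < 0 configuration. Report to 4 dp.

(0.0381, -0.0223, -0.4849)

arm 1 at φ=0.0°: e+L cos θ1 = 0.1966;  centre 1 = (0.1966, 0.0000, -0.0643)
φ2=120.0°: virtual centre (-0.0850, 0.1472, -0.0866), radius l
centre 3 = (0.1843·cos240.0°, 0.1843·sin240.0°, -0.0766) = (-0.0921, -0.1596, -0.0766)
|centre ₂|²−|centre ₁|² = -0.0064;  |centre ₃|²−|centre ₁|² = -0.0030
[-0.5632 0.2944 -0.0447]·P = -0.0064;  [-0.5775 -0.3192 -0.0247]·P = -0.0030
Cramer: x(z) = 0.0083-0.0615z;  y(z) = -0.0058+0.0340z
quadratic in z: (1.0049)z²+(0.1513)z+(-0.1629)=0, √Δ=0.8232 → z ∈ {-0.4849, 0.3343}; z = -0.4849 (taking z<0)
x = 0.0381, y = -0.0223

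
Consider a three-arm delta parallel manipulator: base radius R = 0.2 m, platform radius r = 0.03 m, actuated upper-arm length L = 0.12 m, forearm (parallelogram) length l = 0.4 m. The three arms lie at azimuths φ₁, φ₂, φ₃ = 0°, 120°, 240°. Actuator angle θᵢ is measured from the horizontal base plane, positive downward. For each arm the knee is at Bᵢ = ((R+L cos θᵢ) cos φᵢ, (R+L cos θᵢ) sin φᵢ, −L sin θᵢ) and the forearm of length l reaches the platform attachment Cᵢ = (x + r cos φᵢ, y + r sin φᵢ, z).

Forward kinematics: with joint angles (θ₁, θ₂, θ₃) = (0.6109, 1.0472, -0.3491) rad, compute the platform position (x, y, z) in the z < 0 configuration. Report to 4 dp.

S1 = (0.2683·cos0.0°, 0.2683·sin0.0°, -0.0688) = (0.2683, 0.0000, -0.0688)
arm 2 at φ=120.0°: ρ2 = 0.2300;  S2 = (-0.1150, 0.1992, -0.1039)
arm 3 at φ=240.0°: ρ3 = 0.2828;  S3 = (-0.1414, -0.2449, 0.0410)
eliminate P² terms by subtracting sphere 1 from 2 and 3
[-0.7666 0.3984 -0.0702]·P = -0.0130;  [-0.8194 -0.4898 0.2198]·P = 0.0049
det = 0.7019;  x = 0.0063+0.0758z,  y = -0.0206+0.3220z
quadratic in z: (1.1094)z²+(0.0847)z+(-0.0862)=0, √Δ=0.6242 → z ∈ {-0.3195, 0.2432}; z = -0.3195 (taking z<0)
x = -0.0179, y = -0.1234

(-0.0179, -0.1234, -0.3195)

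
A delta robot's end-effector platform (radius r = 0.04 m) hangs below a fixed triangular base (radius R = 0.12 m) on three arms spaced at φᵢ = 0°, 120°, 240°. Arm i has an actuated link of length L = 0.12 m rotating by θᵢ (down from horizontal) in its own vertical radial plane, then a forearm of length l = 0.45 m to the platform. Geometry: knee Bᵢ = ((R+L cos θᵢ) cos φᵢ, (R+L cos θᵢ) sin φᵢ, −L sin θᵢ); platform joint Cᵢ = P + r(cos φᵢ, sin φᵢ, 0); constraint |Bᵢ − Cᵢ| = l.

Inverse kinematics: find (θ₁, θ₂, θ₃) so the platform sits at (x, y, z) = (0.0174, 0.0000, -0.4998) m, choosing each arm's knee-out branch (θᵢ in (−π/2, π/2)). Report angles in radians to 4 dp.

θ₁ = 0.6984, θ₂ = 0.7857, θ₃ = 0.7857

arm 1 (φ=0.0°): x'=0.0174, y'=0.0000
  A=0.0626, B=-0.4998, C=(l²−L²−A²−y'²−z²)/(2L)=-0.2734
  θ1 = atan2(B,A) + arccos(C/0.5037) = 0.6984
φ2=120.0° → target in arm frame (-0.0087, -0.0151)
  e−x'=0.0887;  (l²−L²−(e−x')²−y'²−z²)/2L = -0.2908
  θ2 = atan2(B,A) + arccos(C/0.5076) = 0.7857
φ3=240.0° → target in arm frame (-0.0087, 0.0151)
  A=0.0887, B=-0.4998, C=(l²−L²−A²−y'²−z²)/(2L)=-0.2908
  √(A²+B²)=0.5076;  θ3 = -1.3952+2.1808 ≈ 0.7857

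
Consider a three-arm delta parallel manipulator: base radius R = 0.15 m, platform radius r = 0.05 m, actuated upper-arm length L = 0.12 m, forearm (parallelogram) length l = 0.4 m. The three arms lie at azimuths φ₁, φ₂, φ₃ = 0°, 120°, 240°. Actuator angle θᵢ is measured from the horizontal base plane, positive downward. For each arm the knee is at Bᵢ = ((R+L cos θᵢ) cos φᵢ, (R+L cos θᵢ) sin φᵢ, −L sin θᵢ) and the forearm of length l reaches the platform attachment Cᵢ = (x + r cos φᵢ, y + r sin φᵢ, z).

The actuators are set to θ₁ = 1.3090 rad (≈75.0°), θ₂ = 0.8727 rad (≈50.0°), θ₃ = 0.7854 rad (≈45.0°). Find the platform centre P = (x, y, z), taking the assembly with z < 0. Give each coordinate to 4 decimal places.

(-0.0790, -0.0118, -0.4561)

arm 1 at φ=0.0°: e+L cos θ1 = 0.1311;  O1 = (0.1311, 0.0000, -0.1159)
arm 2 at φ=120.0°: e+L cos θ2 = 0.1771;  O2 = (-0.0886, 0.1534, -0.0919)
arm 3 at φ=240.0°: e+L cos θ3 = 0.1849;  O3 = (-0.0924, -0.1601, -0.0849)
|O₂|²−|O₁|² = 0.0092;  |O₃|²−|O₁|² = 0.0108
[-0.4392 0.3068 0.0480]·P = 0.0092;  [-0.4470 -0.3202 0.0621]·P = 0.0108
det = 0.2778;  x = -0.0225+0.1239z,  y = -0.0022+0.0210z
into |P−O₁|² = l²: 1.0158z² + 0.1937z + -0.1230 = 0;  Δ = 0.5372;  z = -0.4561 or 0.2654 → z<0 root = -0.4561
x = -0.0790, y = -0.0118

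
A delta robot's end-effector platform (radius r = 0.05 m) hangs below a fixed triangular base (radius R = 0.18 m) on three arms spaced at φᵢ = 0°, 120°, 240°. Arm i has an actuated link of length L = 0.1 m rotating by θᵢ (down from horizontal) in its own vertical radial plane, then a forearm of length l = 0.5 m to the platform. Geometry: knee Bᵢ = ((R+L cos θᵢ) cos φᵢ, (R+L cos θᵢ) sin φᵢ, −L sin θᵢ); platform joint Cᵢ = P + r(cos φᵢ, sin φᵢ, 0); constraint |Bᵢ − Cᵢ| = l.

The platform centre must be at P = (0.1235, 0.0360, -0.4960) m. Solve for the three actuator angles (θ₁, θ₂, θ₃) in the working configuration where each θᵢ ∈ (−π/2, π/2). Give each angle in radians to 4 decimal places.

arm 1 (φ=0.0°): x'=0.1235, y'=0.0360
  A cos θ + B sin θ = C:  0.0065·cos θ + -0.4960·sin θ = -0.0368
  γ=atan2(-0.4960,0.0065)=-1.5577;  ψ=arccos(-0.0741)=1.6450;  θ1=γ+ψ≈0.0873
rotate P by −φ2: (-0.0306, -0.1250, -0.4960)
  A=0.1606, B=-0.4960, C=(l²−L²−A²−y'²−z²)/(2L)=-0.2371
  γ=atan2(-0.4960,0.1606)=-1.2577;  ψ=arccos(-0.4547)=2.0429;  θ2=γ+ψ≈0.7851
arm 3 (φ=240.0°): x'=-0.0929, y'=0.0890
  A=0.2229, B=-0.4960, C=(l²−L²−A²−y'²−z²)/(2L)=-0.3181
  γ=atan2(-0.4960,0.2229)=-1.1484;  ψ=arccos(-0.5850)=2.1957;  θ3=γ+ψ≈1.0473

θ₁ = 0.0873, θ₂ = 0.7851, θ₃ = 1.0473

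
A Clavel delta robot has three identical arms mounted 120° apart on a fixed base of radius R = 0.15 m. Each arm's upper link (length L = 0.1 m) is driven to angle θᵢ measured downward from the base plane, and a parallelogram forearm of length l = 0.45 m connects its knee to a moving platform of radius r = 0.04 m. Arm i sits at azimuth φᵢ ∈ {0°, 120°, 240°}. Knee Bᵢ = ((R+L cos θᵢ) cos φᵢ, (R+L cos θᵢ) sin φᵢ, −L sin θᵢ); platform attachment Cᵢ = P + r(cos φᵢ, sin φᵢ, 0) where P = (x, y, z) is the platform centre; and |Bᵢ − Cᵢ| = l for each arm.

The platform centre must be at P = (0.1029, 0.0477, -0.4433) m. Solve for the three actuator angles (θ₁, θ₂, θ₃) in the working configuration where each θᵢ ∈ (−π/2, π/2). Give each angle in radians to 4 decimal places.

θ₁ = 0.0876, θ₂ = 0.6113, θ₃ = 0.9602

φ1=0.0° → target in arm frame (0.1029, 0.0477)
  e−x'=0.0071;  (l²−L²−(e−x')²−y'²−z²)/2L = -0.0317
  θ1 = atan2(B,A) + arccos(C/0.4434) = 0.0876
rotate P by −φ2: (-0.0101, -0.1130, -0.4433)
  A cos θ + B sin θ = C:  0.1201·cos θ + -0.4433·sin θ = -0.1560
  γ=atan2(-0.4433,0.1201)=-1.3061;  ψ=arccos(-0.3398)=1.9175;  θ2=γ+ψ≈0.6113
arm 3 (φ=240.0°): x'=-0.0928, y'=0.0653
  A cos θ + B sin θ = C:  0.2028·cos θ + -0.4433·sin θ = -0.2469
  θ3 = atan2(B,A) + arccos(C/0.4875) = 0.9602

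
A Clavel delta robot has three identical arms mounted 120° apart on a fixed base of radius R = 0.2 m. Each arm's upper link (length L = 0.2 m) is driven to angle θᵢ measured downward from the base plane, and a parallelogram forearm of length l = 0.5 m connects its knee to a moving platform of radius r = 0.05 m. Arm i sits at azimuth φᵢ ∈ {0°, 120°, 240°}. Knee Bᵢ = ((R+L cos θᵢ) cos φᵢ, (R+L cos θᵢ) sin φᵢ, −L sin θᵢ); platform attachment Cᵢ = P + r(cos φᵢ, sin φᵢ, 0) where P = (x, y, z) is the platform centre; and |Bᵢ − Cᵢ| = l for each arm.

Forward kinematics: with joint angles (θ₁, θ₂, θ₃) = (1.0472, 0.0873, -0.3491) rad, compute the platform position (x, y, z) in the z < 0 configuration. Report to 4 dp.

centre 1 = (0.2500·cos0.0°, 0.2500·sin0.0°, -0.1732) = (0.2500, 0.0000, -0.1732)
arm 2 at φ=120.0°: (R−r)+L cos θ2 = 0.3492;  centre 2 = (-0.1746, 0.3024, -0.0174)
φ3=240.0°: virtual centre (-0.1690, -0.2927, 0.0684), radius l
subtract pairs → two planes through P
linear system: -0.8492x+0.6049y = 0.0298−0.3115z; -0.8379x+-0.5853y = 0.0264−0.4832z
Cramer: x(z) = -0.0333+0.4728z;  y(z) = 0.0025+0.1487z
sphere 1 gives Az²+Bz+C=0 with A=1.2457, B=0.0793, C=-0.1398;  B²−4AC=0.7027;  roots -0.3683, 0.3046;  negative root z = -0.3683
x = -0.2074, y = -0.0523

(-0.2074, -0.0523, -0.3683)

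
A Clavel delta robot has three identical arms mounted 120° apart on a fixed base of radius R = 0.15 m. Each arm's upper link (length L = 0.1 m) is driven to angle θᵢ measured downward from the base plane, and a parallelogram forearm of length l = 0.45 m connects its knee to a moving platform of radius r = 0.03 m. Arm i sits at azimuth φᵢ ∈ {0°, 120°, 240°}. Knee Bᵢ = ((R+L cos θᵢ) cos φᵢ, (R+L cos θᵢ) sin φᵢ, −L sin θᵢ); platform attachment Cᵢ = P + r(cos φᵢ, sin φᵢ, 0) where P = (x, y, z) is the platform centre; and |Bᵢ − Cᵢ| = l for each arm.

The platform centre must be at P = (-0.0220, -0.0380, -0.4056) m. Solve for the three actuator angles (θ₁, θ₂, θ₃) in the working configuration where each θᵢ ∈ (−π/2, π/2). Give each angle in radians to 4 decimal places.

θ₁ = 0.2625, θ₂ = 0.2620, θ₃ = -0.0869

arm 1 (φ=0.0°): x'=-0.0220, y'=-0.0380
  A cos θ + B sin θ = C:  0.1420·cos θ + -0.4056·sin θ = 0.0319
  √(A²+B²)=0.4297;  θ1 = -1.2340+1.4965 ≈ 0.2625
φ2=120.0° → target in arm frame (-0.0219, 0.0381)
  e−x'=0.1419;  (l²−L²−(e−x')²−y'²−z²)/2L = 0.0320
  √(A²+B²)=0.4297;  θ2 = -1.2342+1.4962 ≈ 0.2620
φ3=240.0° → target in arm frame (0.0439, -0.0001)
  A cos θ + B sin θ = C:  0.0761·cos θ + -0.4056·sin θ = 0.1110
  √(A²+B²)=0.4127;  θ3 = -1.3854+1.2985 ≈ -0.0869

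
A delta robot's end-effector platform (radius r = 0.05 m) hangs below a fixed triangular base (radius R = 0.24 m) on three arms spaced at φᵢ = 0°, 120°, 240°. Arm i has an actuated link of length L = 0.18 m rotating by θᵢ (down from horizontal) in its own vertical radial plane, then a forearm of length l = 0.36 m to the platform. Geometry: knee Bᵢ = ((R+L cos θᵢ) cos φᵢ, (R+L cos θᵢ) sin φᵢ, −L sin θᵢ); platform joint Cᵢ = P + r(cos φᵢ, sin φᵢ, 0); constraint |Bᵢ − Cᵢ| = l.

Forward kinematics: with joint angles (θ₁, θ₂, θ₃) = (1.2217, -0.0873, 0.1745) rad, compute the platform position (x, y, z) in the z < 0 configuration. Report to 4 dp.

O1 = (0.2516·cos0.0°, 0.2516·sin0.0°, -0.1691) = (0.2516, 0.0000, -0.1691)
O2 = (0.3693·cos120.0°, 0.3693·sin120.0°, 0.0157) = (-0.1847, 0.3198, 0.0157)
arm 3 at φ=240.0°: (R−r)+L cos θ3 = 0.3673;  O3 = (-0.1836, -0.3181, -0.0313)
|O₂|²−|O₁|² = 0.0447;  |O₃|²−|O₁|² = 0.0440
linear system: -0.8725x+0.6397y = 0.0447−0.3697z; -0.8704x+-0.6361y = 0.0440−0.2758z
det = 1.1118;  x = -0.0509+0.3702z,  y = 0.0005+-0.0730z
quadratic in z: (1.1424)z²+(0.1143)z+(-0.0095)=0, √Δ=0.2377 → z ∈ {-0.1540, 0.0540}; z = -0.1540 (taking z<0)
x = -0.1079, y = 0.0118

(-0.1079, 0.0118, -0.1540)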